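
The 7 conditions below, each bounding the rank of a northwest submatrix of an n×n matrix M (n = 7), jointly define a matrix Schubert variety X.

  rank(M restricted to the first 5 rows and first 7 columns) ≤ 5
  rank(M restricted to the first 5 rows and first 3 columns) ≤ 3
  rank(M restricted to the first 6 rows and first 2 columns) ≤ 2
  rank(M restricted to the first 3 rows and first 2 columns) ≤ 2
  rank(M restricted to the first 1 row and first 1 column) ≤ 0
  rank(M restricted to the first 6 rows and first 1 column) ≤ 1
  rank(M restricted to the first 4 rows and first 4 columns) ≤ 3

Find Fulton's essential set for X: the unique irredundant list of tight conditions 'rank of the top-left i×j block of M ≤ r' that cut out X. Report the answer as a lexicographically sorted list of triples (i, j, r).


Rank table r_w(7×7) implied by the 7 constraints:

  0 1 1 1 1 1 1
  1 2 2 2 2 2 2
  1 2 3 3 3 3 3
  1 2 3 3 4 4 4
  1 2 3 4 5 5 5
  1 2 3 4 5 6 6
  1 2 3 4 5 6 7

so w = (2, 1, 3, 5, 4, 6, 7).

ℓ(w)=2; the 2 essential cells (i,j,r):

[(1, 1, 0), (4, 4, 3)]


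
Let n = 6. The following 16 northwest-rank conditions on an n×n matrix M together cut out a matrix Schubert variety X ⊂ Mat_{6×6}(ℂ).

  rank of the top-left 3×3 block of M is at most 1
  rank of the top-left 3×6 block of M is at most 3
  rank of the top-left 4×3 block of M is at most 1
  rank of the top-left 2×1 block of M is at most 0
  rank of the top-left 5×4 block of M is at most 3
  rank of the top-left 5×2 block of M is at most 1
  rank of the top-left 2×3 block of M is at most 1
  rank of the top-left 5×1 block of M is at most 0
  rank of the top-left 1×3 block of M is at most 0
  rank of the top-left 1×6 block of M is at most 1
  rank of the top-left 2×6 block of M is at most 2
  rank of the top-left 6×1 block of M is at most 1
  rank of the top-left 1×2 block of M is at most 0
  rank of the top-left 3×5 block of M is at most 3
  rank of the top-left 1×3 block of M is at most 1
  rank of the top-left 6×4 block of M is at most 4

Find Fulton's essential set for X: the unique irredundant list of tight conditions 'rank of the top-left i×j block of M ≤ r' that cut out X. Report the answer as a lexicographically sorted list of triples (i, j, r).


Rank table r_w(6×6) implied by the 16 constraints:

  0 | 0 | 0 | 1 | 1 | 1
  0 | 1 | 1 | 2 | 2 | 2
  0 | 1 | 1 | 2 | 3 | 3
  0 | 1 | 1 | 2 | 3 | 4
  0 | 1 | 2 | 3 | 4 | 5
  1 | 2 | 3 | 4 | 5 | 6

the unique w with this rank table is (4, 2, 5, 6, 3, 1).

|D(w)|=9, |Ess(w)|=3:

[(1, 3, 0), (4, 3, 1), (5, 1, 0)]


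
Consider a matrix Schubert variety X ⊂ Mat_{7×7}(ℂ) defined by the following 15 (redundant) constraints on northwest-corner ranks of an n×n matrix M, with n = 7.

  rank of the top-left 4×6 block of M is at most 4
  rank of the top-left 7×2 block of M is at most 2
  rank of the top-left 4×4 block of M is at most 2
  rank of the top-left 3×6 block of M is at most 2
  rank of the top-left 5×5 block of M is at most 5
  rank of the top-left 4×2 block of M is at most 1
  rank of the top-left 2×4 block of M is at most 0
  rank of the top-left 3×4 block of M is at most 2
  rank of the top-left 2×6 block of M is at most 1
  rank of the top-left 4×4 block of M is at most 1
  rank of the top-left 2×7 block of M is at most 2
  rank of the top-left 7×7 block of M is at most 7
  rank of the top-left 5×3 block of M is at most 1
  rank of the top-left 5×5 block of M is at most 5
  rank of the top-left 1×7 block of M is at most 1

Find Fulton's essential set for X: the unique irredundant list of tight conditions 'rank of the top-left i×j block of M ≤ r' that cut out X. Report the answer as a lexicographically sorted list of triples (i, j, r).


Rank table r_w(7×7) implied by the 15 constraints:

  i=1: 0 | 0 | 0 | 0 | 1 | 1 | 1
  i=2: 0 | 0 | 0 | 0 | 1 | 1 | 2
  i=3: 1 | 1 | 1 | 1 | 2 | 2 | 3
  i=4: 1 | 1 | 1 | 1 | 2 | 3 | 4
  i=5: 1 | 1 | 1 | 2 | 3 | 4 | 5
  i=6: 1 | 2 | 2 | 3 | 4 | 5 | 6
  i=7: 1 | 2 | 3 | 4 | 5 | 6 | 7

second differences of R give the permutation w = (5, 7, 1, 6, 4, 2, 3).

Fulton essential set (4 of the 14 Rothe cells):

[(2, 4, 0), (2, 6, 1), (4, 4, 1), (5, 3, 1)]


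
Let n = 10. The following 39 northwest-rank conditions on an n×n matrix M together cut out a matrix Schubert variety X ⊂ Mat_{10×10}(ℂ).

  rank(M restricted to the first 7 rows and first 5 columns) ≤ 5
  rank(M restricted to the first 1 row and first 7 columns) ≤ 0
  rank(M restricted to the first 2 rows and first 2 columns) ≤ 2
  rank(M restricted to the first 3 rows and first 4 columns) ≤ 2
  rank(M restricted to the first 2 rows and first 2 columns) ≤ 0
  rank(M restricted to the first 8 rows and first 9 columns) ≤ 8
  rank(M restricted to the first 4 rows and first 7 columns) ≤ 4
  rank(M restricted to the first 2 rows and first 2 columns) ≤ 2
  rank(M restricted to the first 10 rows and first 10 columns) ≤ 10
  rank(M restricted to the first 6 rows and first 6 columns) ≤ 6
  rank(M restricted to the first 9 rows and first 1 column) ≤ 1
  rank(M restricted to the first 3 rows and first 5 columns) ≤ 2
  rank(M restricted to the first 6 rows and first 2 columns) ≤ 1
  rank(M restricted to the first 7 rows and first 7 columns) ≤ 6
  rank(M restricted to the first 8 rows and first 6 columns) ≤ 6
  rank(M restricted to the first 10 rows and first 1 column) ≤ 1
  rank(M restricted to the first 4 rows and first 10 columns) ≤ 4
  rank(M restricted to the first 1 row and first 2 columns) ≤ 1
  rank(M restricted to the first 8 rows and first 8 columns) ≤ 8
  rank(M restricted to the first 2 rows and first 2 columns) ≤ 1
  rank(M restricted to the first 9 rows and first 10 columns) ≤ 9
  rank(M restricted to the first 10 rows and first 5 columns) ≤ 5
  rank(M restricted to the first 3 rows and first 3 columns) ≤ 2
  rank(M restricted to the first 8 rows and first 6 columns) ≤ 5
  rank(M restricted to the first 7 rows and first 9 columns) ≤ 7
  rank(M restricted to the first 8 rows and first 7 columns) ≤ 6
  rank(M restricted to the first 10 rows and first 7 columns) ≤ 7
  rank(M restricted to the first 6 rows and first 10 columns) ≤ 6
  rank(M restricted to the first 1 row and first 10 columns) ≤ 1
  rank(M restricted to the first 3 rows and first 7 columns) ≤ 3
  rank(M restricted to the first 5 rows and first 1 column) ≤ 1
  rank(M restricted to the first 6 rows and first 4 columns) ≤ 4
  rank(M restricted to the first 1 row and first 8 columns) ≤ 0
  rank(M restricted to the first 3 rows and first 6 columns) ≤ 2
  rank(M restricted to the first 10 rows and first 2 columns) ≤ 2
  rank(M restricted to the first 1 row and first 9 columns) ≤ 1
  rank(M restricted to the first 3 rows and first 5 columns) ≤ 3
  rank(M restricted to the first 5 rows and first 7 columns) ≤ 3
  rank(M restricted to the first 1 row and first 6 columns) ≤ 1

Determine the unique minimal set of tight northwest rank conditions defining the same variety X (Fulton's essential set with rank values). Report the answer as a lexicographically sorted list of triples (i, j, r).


Computing R[i][j] = min implied NW-rank bound (n=10, 39 conditions):

  R[1]: 0, 0, 0, 0, 0, 0, 0, 0, 1, 1
  R[2]: 0, 0, 1, 1, 1, 1, 1, 1, 2, 2
  R[3]: 1, 1, 2, 2, 2, 2, 2, 2, 3, 3
  R[4]: 1, 1, 2, 3, 3, 3, 3, 3, 4, 4
  R[5]: 1, 1, 2, 3, 3, 3, 3, 4, 5, 5
  R[6]: 1, 1, 2, 3, 4, 4, 4, 5, 6, 6
  R[7]: 1, 2, 3, 4, 5, 5, 5, 6, 7, 7
  R[8]: 1, 2, 3, 4, 5, 5, 6, 7, 8, 8
  R[9]: 1, 2, 3, 4, 5, 6, 7, 8, 9, 9
  R[10]: 1, 2, 3, 4, 5, 6, 7, 8, 9, 10

the unique w with this rank table is (9, 3, 1, 4, 8, 5, 2, 7, 6, 10).

D(w) has 17 cells with 5 SE-corners; essential set:

[(1, 8, 0), (2, 2, 0), (5, 7, 3), (6, 2, 1), (8, 6, 5)]


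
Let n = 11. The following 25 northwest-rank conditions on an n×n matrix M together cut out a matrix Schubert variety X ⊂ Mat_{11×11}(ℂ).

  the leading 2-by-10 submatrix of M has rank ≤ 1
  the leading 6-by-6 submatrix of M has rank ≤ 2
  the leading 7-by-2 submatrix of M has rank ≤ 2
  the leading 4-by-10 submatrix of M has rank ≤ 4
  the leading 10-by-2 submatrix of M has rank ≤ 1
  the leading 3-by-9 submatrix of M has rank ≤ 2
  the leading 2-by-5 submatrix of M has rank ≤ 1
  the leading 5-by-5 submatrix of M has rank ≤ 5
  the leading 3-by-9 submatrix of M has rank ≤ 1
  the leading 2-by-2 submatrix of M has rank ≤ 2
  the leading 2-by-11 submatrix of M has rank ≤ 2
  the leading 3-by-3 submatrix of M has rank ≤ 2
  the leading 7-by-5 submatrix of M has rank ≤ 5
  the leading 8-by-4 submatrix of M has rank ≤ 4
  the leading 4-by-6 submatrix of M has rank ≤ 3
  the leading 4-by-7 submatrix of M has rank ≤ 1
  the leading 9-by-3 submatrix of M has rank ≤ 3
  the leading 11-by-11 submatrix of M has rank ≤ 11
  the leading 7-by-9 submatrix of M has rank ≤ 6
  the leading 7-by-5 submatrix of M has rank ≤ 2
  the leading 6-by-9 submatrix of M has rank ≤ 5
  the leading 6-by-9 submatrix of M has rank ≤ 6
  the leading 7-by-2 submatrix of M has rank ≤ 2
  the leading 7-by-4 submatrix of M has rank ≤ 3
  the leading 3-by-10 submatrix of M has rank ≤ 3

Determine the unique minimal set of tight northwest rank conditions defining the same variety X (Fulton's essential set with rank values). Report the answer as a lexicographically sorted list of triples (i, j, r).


The tightest implied rank at each (i,j), from the 25 conditions:

  1 1 1 1 1 1 1 1 1 1 1
  1 1 1 1 1 1 1 1 1 1 2
  1 1 1 1 1 1 1 1 1 2 3
  1 1 1 1 1 1 1 2 2 3 4
  1 1 2 2 2 2 2 3 3 4 5
  1 1 2 2 2 2 3 4 4 5 6
  1 1 2 2 2 3 4 5 5 6 7
  1 1 2 3 3 4 5 6 6 7 8
  1 1 2 3 4 5 6 7 7 8 9
  1 1 2 3 4 5 6 7 8 9 10
  1 2 3 4 5 6 7 8 9 10 11

so w = (1, 11, 10, 8, 3, 7, 6, 4, 5, 9, 2).

6 SE-corners of the 34-cell Rothe diagram give Ess(w):

[(2, 10, 1), (3, 9, 1), (4, 7, 1), (6, 6, 2), (7, 5, 2), (10, 2, 1)]


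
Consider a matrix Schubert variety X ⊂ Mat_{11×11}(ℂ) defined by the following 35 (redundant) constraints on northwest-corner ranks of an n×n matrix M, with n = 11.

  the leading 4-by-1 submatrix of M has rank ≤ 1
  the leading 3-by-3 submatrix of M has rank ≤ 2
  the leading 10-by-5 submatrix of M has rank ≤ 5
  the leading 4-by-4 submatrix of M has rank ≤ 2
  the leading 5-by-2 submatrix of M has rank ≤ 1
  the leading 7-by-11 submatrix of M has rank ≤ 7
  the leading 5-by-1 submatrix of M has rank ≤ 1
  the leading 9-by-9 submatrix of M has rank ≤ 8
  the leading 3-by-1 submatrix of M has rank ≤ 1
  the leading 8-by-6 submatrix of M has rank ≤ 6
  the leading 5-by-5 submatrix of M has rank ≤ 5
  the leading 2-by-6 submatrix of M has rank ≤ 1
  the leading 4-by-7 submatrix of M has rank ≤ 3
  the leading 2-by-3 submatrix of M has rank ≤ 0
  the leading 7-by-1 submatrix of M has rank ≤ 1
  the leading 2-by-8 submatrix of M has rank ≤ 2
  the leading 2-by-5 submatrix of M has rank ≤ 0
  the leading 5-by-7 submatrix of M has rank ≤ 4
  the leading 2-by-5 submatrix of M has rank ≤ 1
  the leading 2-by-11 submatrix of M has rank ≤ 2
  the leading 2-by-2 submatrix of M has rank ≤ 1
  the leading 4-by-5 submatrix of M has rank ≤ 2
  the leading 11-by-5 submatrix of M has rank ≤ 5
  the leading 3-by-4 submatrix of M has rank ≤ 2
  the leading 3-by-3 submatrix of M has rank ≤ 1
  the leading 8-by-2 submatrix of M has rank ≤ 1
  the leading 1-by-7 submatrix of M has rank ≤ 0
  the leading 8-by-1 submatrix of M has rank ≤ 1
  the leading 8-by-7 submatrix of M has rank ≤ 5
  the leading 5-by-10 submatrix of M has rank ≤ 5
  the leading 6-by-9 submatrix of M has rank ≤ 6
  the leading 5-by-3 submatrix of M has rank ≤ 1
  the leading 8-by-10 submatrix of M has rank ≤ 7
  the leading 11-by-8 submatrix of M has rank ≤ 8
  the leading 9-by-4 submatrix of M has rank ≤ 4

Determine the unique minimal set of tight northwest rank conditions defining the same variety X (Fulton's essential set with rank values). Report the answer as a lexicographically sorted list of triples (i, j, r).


The tightest implied rank at each (i,j), from the 35 conditions:

  R[1]: 0 | 0 | 0 | 0 | 0 | 0 | 0 | 1 | 1 | 1 | 1
  R[2]: 0 | 0 | 0 | 0 | 0 | 1 | 1 | 2 | 2 | 2 | 2
  R[3]: 1 | 1 | 1 | 1 | 1 | 2 | 2 | 3 | 3 | 3 | 3
  R[4]: 1 | 1 | 1 | 2 | 2 | 3 | 3 | 4 | 4 | 4 | 4
  R[5]: 1 | 1 | 1 | 2 | 3 | 4 | 4 | 5 | 5 | 5 | 5
  R[6]: 1 | 1 | 2 | 3 | 4 | 5 | 5 | 6 | 6 | 6 | 6
  R[7]: 1 | 1 | 2 | 3 | 4 | 5 | 5 | 6 | 7 | 7 | 7
  R[8]: 1 | 1 | 2 | 3 | 4 | 5 | 5 | 6 | 7 | 7 | 8
  R[9]: 1 | 2 | 3 | 4 | 5 | 6 | 6 | 7 | 8 | 8 | 9
  R[10]: 1 | 2 | 3 | 4 | 5 | 6 | 7 | 8 | 9 | 9 | 10
  R[11]: 1 | 2 | 3 | 4 | 5 | 6 | 7 | 8 | 9 | 10 | 11

giving w = (8, 6, 1, 4, 5, 3, 9, 11, 2, 7, 10) via Δ²R.

|D(w)|=22, |Ess(w)|=6:

[(1, 7, 0), (2, 5, 0), (5, 3, 1), (8, 2, 1), (8, 7, 5), (8, 10, 7)]


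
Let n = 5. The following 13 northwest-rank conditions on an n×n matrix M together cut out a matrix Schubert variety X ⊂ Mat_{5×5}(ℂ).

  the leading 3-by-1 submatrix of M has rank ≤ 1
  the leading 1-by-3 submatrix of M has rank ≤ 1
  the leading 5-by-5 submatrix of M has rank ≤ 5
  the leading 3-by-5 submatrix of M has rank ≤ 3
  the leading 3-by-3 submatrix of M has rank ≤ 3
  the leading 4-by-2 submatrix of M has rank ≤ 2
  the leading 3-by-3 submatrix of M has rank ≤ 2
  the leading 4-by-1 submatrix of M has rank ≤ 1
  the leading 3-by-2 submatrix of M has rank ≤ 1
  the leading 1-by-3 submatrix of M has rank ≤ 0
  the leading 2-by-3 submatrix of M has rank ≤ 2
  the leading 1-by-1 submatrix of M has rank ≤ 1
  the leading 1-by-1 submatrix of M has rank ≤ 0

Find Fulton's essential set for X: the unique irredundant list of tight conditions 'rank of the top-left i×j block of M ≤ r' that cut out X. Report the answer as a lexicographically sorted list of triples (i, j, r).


Propagating the 13 rank bounds to every northwest block:

  0 | 0 | 0 | 1 | 1
  1 | 1 | 1 | 2 | 2
  1 | 1 | 2 | 3 | 3
  1 | 2 | 3 | 4 | 4
  1 | 2 | 3 | 4 | 5

giving w = (4, 1, 3, 2, 5) via Δ²R.

Rothe diagram D(w) (4 cells), 2 SE-corners (essential conditions):

[(1, 3, 0), (3, 2, 1)]


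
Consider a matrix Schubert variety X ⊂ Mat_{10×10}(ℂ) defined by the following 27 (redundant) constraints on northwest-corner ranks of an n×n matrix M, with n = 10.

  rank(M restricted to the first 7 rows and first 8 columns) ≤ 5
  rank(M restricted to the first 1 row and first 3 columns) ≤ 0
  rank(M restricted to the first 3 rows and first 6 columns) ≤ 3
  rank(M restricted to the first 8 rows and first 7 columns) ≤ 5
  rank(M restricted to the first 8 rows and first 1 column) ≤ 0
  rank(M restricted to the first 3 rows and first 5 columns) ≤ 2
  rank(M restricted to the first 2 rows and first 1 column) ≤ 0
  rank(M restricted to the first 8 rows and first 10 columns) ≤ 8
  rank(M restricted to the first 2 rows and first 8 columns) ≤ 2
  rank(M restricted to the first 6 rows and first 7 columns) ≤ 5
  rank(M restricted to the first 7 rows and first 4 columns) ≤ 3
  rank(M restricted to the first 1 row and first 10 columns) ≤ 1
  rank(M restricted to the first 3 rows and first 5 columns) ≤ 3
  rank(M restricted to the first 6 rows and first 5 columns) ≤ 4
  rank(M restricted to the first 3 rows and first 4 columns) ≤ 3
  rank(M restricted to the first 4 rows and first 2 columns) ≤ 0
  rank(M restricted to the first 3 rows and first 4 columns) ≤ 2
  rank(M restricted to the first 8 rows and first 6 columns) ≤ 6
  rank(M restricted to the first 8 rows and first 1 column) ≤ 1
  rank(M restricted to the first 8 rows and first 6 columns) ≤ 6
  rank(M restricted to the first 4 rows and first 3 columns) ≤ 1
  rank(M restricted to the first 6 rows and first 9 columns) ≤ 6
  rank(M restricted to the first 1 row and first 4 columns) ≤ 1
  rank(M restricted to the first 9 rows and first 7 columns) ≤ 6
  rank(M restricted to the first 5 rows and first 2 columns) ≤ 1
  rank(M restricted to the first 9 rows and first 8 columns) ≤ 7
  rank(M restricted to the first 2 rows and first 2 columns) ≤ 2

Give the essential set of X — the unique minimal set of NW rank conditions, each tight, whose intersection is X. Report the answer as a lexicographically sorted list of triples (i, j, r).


The tightest implied rank at each (i,j), from the 27 conditions:

  0  0  0  1  1  1  1  1  1  1
  0  0  1  2  2  2  2  2  2  2
  0  0  1  2  2  3  3  3  3  3
  0  0  1  2  3  4  4  4  4  4
  0  1  2  3  4  5  5  5  5  5
  0  1  2  3  4  5  5  5  6  6
  0  1  2  3  4  5  5  5  6  7
  0  1  2  3  4  5  5  6  7  8
  1  2  3  4  5  6  6  7  8  9
  1  2  3  4  5  6  7  8  9  10

the unique w with this rank table is (4, 3, 6, 5, 2, 9, 10, 8, 1, 7).

|D(w)|=19, |Ess(w)|=6:

[(1, 3, 0), (3, 5, 2), (4, 2, 0), (7, 8, 5), (8, 1, 0), (8, 7, 5)]


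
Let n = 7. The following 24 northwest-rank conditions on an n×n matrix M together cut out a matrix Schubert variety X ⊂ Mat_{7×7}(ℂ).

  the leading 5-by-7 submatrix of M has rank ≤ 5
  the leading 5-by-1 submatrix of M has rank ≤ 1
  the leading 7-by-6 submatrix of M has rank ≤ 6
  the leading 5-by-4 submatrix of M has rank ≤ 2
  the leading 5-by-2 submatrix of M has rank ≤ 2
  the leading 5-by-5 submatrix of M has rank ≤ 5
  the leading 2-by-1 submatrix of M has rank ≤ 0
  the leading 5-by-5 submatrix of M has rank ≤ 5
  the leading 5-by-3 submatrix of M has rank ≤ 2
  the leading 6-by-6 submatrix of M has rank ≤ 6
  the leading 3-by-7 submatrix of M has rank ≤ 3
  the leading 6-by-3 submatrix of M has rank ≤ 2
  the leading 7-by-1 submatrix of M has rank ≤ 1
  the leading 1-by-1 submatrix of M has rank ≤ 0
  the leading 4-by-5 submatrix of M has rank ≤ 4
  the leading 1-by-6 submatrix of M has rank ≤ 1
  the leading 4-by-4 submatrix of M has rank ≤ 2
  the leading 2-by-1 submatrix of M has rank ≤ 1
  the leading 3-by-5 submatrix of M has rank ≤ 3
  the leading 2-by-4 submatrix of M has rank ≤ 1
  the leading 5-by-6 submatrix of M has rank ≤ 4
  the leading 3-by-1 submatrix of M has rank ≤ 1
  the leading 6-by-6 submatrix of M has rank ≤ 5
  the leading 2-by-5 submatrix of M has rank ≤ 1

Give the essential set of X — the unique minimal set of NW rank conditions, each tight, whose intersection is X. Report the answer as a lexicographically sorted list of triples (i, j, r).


Recovering R(i,j) via the rank-extension bound from the 24 conditions:

  row 1: 0, 1, 1, 1, 1, 1, 1
  row 2: 0, 1, 1, 1, 1, 2, 2
  row 3: 1, 2, 2, 2, 2, 3, 3
  row 4: 1, 2, 2, 2, 3, 4, 4
  row 5: 1, 2, 2, 2, 3, 4, 5
  row 6: 1, 2, 2, 3, 4, 5, 6
  row 7: 1, 2, 3, 4, 5, 6, 7

so w = (2, 6, 1, 5, 7, 4, 3).

ℓ(w)=10; the 4 essential cells (i,j,r):

[(2, 1, 0), (2, 5, 1), (5, 4, 2), (6, 3, 2)]


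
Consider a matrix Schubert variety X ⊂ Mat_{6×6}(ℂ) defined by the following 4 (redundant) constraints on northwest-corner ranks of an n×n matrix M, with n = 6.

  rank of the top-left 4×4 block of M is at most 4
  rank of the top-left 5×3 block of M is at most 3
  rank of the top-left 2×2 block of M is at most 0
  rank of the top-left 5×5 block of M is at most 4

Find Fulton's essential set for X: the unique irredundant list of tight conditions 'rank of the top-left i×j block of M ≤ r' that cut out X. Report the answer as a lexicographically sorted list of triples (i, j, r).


Propagating the 4 rank bounds to every northwest block:

  0, 0, 1, 1, 1, 1
  0, 0, 1, 2, 2, 2
  1, 1, 2, 3, 3, 3
  1, 2, 3, 4, 4, 4
  1, 2, 3, 4, 4, 5
  1, 2, 3, 4, 5, 6

the unique w with this rank table is (3, 4, 1, 2, 6, 5).

2 SE-corners of the 5-cell Rothe diagram give Ess(w):

[(2, 2, 0), (5, 5, 4)]


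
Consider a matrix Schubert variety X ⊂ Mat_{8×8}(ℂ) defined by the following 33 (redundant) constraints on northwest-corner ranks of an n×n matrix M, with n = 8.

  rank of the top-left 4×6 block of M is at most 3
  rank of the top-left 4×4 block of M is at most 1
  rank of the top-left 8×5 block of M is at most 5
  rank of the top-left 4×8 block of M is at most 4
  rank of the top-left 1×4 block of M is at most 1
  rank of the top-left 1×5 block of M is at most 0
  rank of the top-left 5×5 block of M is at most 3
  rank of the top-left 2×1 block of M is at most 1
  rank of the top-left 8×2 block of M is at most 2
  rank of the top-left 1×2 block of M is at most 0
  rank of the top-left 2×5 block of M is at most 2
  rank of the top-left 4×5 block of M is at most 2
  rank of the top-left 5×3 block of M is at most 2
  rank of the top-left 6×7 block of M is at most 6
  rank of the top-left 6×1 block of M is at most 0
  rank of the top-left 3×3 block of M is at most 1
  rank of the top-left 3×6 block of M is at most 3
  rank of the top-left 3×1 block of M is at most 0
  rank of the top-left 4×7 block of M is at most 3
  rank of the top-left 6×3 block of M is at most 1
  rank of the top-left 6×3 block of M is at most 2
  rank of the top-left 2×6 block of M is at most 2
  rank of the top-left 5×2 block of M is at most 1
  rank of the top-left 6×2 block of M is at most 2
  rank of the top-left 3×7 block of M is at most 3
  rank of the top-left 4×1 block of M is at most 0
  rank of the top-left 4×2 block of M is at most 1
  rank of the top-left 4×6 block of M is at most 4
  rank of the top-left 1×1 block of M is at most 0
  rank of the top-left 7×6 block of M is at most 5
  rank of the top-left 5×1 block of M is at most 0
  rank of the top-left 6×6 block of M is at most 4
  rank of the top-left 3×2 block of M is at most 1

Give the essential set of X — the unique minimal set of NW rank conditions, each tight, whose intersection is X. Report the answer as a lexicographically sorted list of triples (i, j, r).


Rank table r_w(8×8) implied by the 33 constraints:

  row 1: 0, 0, 0, 0, 0, 1, 1, 1
  row 2: 0, 1, 1, 1, 1, 2, 2, 2
  row 3: 0, 1, 1, 1, 2, 3, 3, 3
  row 4: 0, 1, 1, 1, 2, 3, 3, 4
  row 5: 0, 1, 1, 2, 3, 4, 4, 5
  row 6: 0, 1, 1, 2, 3, 4, 5, 6
  row 7: 1, 2, 2, 3, 4, 5, 6, 7
  row 8: 1, 2, 3, 4, 5, 6, 7, 8

reading off 1-entries of Δ²R: w = (6, 2, 5, 8, 4, 7, 1, 3).

5 SE-corners of the 17-cell Rothe diagram give Ess(w):

[(1, 5, 0), (4, 4, 1), (4, 7, 3), (6, 1, 0), (6, 3, 1)]


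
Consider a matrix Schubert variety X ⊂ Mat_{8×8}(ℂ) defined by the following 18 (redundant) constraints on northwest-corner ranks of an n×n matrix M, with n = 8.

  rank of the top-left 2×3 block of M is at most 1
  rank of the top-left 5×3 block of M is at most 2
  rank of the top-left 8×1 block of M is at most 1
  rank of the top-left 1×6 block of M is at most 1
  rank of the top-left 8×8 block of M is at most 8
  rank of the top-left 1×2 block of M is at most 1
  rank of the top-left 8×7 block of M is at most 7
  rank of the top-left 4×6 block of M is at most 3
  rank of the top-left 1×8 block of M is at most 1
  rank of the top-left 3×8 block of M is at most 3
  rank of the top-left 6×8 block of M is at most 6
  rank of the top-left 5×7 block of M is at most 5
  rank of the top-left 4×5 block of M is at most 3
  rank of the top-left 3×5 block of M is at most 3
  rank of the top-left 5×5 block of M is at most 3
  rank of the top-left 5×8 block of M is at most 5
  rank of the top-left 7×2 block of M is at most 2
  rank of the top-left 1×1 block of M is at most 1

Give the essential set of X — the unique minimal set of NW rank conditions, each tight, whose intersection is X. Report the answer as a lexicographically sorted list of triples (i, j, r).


Rank table r_w(8×8) implied by the 18 constraints:

  1 1 1 1 1 1 1 1
  1 1 1 2 2 2 2 2
  1 2 2 3 3 3 3 3
  1 2 2 3 3 3 4 4
  1 2 2 3 3 4 5 5
  1 2 3 4 4 5 6 6
  1 2 3 4 5 6 7 7
  1 2 3 4 5 6 7 8

second differences of R give the permutation w = (1, 4, 2, 7, 6, 3, 5, 8).

Rothe diagram D(w) (7 cells), 4 SE-corners (essential conditions):

[(2, 3, 1), (4, 6, 3), (5, 3, 2), (5, 5, 3)]


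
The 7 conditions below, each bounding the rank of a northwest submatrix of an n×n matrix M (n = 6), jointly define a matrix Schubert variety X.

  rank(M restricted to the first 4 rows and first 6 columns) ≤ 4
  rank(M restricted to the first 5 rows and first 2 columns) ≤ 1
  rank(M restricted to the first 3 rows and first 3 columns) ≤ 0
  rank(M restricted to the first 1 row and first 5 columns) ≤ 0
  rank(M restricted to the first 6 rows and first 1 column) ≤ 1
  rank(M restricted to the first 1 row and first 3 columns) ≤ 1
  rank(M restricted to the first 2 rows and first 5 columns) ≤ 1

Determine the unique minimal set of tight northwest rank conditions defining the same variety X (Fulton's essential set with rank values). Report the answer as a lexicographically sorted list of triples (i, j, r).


Computing R[i][j] = min implied NW-rank bound (n=6, 7 conditions):

  R[1]: 0 0 0 0 0 1
  R[2]: 0 0 0 1 1 2
  R[3]: 0 0 0 1 2 3
  R[4]: 1 1 1 2 3 4
  R[5]: 1 1 2 3 4 5
  R[6]: 1 2 3 4 5 6

reading off 1-entries of Δ²R: w = (6, 4, 5, 1, 3, 2).

D(w) has 12 cells with 3 SE-corners; essential set:

[(1, 5, 0), (3, 3, 0), (5, 2, 1)]


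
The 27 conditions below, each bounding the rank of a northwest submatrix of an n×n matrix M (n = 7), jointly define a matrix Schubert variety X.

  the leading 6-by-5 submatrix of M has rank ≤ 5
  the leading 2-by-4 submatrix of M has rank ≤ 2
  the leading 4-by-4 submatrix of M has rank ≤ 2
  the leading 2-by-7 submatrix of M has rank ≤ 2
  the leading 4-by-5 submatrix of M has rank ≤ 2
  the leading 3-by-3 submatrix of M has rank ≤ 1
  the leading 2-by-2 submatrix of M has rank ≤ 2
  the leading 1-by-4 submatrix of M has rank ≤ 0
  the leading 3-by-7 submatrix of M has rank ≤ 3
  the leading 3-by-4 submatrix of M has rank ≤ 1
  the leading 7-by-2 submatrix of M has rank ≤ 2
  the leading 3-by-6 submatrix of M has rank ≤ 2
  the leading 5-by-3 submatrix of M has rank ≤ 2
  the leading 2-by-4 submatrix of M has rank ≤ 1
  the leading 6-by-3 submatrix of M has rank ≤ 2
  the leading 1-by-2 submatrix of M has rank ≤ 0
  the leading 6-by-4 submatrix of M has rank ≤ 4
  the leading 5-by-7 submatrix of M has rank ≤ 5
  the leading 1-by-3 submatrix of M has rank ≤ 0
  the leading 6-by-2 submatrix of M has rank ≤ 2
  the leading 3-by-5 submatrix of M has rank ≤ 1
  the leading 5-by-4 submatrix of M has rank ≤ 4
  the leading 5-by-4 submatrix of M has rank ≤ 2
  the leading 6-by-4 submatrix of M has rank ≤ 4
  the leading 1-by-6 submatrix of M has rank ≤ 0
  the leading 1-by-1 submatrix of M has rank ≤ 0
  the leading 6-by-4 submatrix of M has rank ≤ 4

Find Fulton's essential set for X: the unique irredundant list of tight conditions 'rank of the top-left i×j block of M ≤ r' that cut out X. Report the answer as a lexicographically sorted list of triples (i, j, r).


Rank table r_w(7×7) implied by the 27 constraints:

  0 | 0 | 0 | 0 | 0 | 0 | 1
  1 | 1 | 1 | 1 | 1 | 1 | 2
  1 | 1 | 1 | 1 | 1 | 2 | 3
  1 | 2 | 2 | 2 | 2 | 3 | 4
  1 | 2 | 2 | 2 | 3 | 4 | 5
  1 | 2 | 2 | 3 | 4 | 5 | 6
  1 | 2 | 3 | 4 | 5 | 6 | 7

giving w = (7, 1, 6, 2, 5, 4, 3) via Δ²R.

Rothe diagram D(w) (13 cells), 4 SE-corners (essential conditions):

[(1, 6, 0), (3, 5, 1), (5, 4, 2), (6, 3, 2)]


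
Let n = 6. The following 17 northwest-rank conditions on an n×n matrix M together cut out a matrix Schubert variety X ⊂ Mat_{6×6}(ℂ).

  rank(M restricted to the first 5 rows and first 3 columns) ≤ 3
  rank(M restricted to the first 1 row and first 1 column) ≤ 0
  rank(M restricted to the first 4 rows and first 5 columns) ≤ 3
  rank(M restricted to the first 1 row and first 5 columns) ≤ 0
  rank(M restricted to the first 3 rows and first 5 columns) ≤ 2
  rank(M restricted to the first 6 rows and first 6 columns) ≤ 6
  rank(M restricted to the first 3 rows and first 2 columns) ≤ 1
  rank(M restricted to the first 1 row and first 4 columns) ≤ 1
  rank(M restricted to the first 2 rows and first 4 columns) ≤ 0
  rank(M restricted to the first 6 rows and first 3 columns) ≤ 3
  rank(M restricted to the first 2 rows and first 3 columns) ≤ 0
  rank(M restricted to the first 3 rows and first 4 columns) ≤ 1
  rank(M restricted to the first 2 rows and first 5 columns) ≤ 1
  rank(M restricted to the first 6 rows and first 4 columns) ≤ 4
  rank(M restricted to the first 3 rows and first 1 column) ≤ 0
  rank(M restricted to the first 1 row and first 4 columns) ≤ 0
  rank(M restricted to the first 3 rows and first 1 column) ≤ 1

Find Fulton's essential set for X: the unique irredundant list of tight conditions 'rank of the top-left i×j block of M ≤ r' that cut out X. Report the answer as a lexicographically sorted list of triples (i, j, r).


Recovering R(i,j) via the rank-extension bound from the 17 conditions:

  i=1: 0 0 0 0 0 1
  i=2: 0 0 0 0 1 2
  i=3: 0 1 1 1 2 3
  i=4: 1 2 2 2 3 4
  i=5: 1 2 3 3 4 5
  i=6: 1 2 3 4 5 6

so w = (6, 5, 2, 1, 3, 4).

D(w) has 10 cells with 3 SE-corners; essential set:

[(1, 5, 0), (2, 4, 0), (3, 1, 0)]


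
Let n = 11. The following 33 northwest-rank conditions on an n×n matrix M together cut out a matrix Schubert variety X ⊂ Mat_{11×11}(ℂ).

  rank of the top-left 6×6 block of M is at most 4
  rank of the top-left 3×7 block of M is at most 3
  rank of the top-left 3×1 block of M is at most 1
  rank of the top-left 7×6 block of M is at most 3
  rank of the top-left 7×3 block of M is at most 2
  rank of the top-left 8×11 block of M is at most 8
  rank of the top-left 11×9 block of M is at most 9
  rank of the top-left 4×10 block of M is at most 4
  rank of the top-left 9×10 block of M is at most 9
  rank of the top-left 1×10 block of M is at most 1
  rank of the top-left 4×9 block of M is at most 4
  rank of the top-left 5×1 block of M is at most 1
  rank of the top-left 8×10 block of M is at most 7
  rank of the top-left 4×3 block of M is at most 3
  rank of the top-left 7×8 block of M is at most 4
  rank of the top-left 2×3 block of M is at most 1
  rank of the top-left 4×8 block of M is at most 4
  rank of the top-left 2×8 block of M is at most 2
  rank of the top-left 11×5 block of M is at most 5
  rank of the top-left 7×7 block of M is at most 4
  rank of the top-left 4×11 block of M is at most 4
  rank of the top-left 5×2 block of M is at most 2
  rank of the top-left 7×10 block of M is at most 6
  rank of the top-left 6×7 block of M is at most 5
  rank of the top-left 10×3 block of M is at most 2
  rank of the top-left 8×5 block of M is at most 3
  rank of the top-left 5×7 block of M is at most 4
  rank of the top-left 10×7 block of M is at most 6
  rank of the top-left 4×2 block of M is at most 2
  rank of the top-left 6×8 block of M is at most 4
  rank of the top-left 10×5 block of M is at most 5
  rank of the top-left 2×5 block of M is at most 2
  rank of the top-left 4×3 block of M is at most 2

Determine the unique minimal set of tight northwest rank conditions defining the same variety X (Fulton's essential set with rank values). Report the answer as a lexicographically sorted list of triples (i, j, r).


Recovering R(i,j) via the rank-extension bound from the 33 conditions:

  R[1]: 1  1  1  1  1  1  1  1  1  1  1
  R[2]: 1  1  1  2  2  2  2  2  2  2  2
  R[3]: 1  2  2  3  3  3  3  3  3  3  3
  R[4]: 1  2  2  3  3  3  4  4  4  4  4
  R[5]: 1  2  2  3  3  3  4  4  5  5  5
  R[6]: 1  2  2  3  3  3  4  4  5  6  6
  R[7]: 1  2  2  3  3  3  4  4  5  6  7
  R[8]: 1  2  2  3  3  4  5  5  6  7  8
  R[9]: 1  2  2  3  4  5  6  6  7  8  9
  R[10]: 1  2  2  3  4  5  6  7  8  9  10
  R[11]: 1  2  3  4  5  6  7  8  9  10  11

the unique w with this rank table is (1, 4, 2, 7, 9, 10, 11, 6, 5, 8, 3).

ℓ(w)=21; the 5 essential cells (i,j,r):

[(2, 3, 1), (7, 6, 3), (7, 8, 4), (8, 5, 3), (10, 3, 2)]


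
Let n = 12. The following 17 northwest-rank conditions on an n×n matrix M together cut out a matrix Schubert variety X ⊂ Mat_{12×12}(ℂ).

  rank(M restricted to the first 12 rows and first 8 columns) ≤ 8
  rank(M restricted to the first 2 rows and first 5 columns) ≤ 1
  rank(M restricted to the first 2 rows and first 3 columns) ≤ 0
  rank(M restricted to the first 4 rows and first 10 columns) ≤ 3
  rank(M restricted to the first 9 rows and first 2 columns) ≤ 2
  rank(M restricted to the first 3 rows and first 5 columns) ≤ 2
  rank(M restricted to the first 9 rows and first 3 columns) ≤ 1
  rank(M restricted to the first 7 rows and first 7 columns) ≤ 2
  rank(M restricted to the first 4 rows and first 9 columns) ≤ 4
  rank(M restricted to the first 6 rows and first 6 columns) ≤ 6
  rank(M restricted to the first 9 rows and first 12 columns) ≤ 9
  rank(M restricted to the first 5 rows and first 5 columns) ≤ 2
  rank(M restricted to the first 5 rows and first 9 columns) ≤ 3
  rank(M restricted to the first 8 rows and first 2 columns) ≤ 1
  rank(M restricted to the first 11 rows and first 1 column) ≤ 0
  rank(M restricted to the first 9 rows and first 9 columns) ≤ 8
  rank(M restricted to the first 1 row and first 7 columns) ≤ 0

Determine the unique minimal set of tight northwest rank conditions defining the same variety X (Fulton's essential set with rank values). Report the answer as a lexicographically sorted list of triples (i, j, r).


Rank table r_w(12×12) implied by the 17 constraints:

  0, 0, 0, 0, 0, 0, 0, 1, 1, 1, 1, 1
  0, 0, 0, 1, 1, 1, 1, 2, 2, 2, 2, 2
  0, 1, 1, 2, 2, 2, 2, 3, 3, 3, 3, 3
  0, 1, 1, 2, 2, 2, 2, 3, 3, 3, 4, 4
  0, 1, 1, 2, 2, 2, 2, 3, 3, 4, 5, 5
  0, 1, 1, 2, 2, 2, 2, 3, 4, 5, 6, 6
  0, 1, 1, 2, 2, 2, 2, 3, 4, 5, 6, 7
  0, 1, 1, 2, 3, 3, 3, 4, 5, 6, 7, 8
  0, 1, 1, 2, 3, 4, 4, 5, 6, 7, 8, 9
  0, 1, 2, 3, 4, 5, 5, 6, 7, 8, 9, 10
  0, 1, 2, 3, 4, 5, 6, 7, 8, 9, 10, 11
  1, 2, 3, 4, 5, 6, 7, 8, 9, 10, 11, 12

the unique w with this rank table is (8, 4, 2, 11, 10, 9, 12, 5, 6, 3, 7, 1).

Fulton essential set (7 of the 40 Rothe cells):

[(1, 7, 0), (2, 3, 0), (4, 10, 3), (5, 9, 3), (7, 7, 2), (9, 3, 1), (11, 1, 0)]


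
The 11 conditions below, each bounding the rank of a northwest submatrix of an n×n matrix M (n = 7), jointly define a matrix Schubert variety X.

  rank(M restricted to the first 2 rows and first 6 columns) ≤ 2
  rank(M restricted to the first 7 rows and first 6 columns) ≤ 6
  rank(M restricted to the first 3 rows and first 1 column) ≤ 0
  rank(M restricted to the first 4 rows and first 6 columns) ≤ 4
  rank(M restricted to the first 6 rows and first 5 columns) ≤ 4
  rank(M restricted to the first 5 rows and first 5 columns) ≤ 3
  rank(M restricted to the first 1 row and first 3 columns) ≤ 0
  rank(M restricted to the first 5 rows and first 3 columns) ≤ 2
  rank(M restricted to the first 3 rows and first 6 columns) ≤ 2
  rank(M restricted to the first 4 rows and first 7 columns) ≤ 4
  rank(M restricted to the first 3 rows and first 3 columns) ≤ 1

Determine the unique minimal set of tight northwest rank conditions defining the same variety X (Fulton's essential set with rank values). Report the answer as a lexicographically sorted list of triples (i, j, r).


Reconstructing r_w from the 11 given conditions:

  i=1: 0  0  0  1  1  1  1
  i=2: 0  1  1  2  2  2  2
  i=3: 0  1  1  2  2  2  3
  i=4: 1  2  2  3  3  3  4
  i=5: 1  2  2  3  3  4  5
  i=6: 1  2  3  4  4  5  6
  i=7: 1  2  3  4  5  6  7

the unique w with this rank table is (4, 2, 7, 1, 6, 3, 5).

Fulton essential set (6 of the 10 Rothe cells):

[(1, 3, 0), (3, 1, 0), (3, 3, 1), (3, 6, 2), (5, 3, 2), (5, 5, 3)]


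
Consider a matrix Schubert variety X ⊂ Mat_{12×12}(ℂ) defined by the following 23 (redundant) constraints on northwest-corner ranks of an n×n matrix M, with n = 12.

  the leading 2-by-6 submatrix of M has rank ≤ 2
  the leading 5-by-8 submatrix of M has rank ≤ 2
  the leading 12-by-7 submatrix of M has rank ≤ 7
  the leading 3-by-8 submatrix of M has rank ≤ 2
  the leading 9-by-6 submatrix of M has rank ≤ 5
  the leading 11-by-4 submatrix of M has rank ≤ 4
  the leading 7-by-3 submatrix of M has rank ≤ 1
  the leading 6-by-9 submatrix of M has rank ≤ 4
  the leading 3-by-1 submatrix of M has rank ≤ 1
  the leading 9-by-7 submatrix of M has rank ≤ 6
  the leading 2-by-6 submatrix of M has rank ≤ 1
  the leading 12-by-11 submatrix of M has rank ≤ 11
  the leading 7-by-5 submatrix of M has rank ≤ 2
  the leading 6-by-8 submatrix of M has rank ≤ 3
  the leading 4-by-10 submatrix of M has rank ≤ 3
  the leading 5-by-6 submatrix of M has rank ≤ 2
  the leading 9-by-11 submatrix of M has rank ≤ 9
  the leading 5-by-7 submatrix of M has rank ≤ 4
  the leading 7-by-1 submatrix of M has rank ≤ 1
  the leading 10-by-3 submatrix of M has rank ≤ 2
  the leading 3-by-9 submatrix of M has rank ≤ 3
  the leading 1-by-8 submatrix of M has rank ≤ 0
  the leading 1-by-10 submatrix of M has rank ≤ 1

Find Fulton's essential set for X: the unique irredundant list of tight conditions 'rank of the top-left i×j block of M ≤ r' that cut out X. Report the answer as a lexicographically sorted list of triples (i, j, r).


Recovering R(i,j) via the rank-extension bound from the 23 conditions:

  i=1: 0  0  0  0  0  0  0  0  1  1  1  1
  i=2: 1  1  1  1  1  1  1  1  2  2  2  2
  i=3: 1  1  1  2  2  2  2  2  3  3  3  3
  i=4: 1  1  1  2  2  2  2  2  3  3  4  4
  i=5: 1  1  1  2  2  2  2  2  3  4  5  5
  i=6: 1  1  1  2  2  3  3  3  4  5  6  6
  i=7: 1  1  1  2  2  3  4  4  5  6  7  7
  i=8: 1  2  2  3  3  4  5  5  6  7  8  8
  i=9: 1  2  2  3  4  5  6  6  7  8  9  9
  i=10: 1  2  2  3  4  5  6  7  8  9  10  10
  i=11: 1  2  3  4  5  6  7  8  9  10  11  11
  i=12: 1  2  3  4  5  6  7  8  9  10  11  12

the unique w with this rank table is (9, 1, 4, 11, 10, 6, 7, 2, 5, 8, 3, 12).

Rothe diagram D(w) (31 cells), 6 SE-corners (essential conditions):

[(1, 8, 0), (4, 10, 3), (5, 8, 2), (7, 3, 1), (7, 5, 2), (10, 3, 2)]


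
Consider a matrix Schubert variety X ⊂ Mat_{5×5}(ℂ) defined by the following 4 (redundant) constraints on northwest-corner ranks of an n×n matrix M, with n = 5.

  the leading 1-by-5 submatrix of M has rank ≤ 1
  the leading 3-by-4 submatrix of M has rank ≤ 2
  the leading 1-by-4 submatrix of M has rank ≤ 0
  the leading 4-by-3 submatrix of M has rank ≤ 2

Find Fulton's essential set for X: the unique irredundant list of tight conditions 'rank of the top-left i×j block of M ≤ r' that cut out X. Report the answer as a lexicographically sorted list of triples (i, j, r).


Reconstructing r_w from the 4 given conditions:

  row 1: 0 | 0 | 0 | 0 | 1
  row 2: 1 | 1 | 1 | 1 | 2
  row 3: 1 | 2 | 2 | 2 | 3
  row 4: 1 | 2 | 2 | 3 | 4
  row 5: 1 | 2 | 3 | 4 | 5

second differences of R give the permutation w = (5, 1, 2, 4, 3).

Fulton essential set (2 of the 5 Rothe cells):

[(1, 4, 0), (4, 3, 2)]


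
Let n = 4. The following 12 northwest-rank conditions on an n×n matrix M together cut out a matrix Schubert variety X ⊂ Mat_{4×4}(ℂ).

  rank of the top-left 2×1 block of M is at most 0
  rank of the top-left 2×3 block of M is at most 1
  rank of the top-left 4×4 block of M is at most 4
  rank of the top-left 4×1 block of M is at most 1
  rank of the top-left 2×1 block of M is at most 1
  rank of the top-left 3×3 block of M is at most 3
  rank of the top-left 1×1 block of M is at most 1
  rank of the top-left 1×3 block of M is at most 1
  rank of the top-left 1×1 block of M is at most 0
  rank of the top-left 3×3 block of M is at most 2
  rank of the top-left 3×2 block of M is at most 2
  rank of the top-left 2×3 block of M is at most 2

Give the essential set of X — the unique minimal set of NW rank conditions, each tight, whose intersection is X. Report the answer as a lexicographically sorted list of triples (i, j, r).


Recovering R(i,j) via the rank-extension bound from the 12 conditions:

  i=1: 0  1  1  1
  i=2: 0  1  1  2
  i=3: 1  2  2  3
  i=4: 1  2  3  4

so w = (2, 4, 1, 3).

ℓ(w)=3; the 2 essential cells (i,j,r):

[(2, 1, 0), (2, 3, 1)]


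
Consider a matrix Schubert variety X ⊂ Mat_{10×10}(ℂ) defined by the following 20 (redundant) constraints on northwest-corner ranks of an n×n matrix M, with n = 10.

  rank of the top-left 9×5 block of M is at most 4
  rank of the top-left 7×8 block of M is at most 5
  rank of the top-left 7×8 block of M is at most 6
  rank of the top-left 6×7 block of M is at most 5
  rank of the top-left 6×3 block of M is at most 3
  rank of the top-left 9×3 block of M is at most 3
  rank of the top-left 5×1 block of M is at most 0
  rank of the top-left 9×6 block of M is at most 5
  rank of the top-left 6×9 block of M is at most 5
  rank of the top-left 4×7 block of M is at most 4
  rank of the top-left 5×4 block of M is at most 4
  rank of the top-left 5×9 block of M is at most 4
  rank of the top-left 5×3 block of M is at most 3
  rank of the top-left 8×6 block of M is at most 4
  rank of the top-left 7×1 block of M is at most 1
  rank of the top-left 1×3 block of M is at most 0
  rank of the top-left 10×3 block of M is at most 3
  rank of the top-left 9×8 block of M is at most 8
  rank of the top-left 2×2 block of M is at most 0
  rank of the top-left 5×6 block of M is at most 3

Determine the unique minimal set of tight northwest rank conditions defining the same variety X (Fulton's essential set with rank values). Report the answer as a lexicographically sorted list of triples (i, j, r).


Propagating the 20 rank bounds to every northwest block:

  row 1: 0  0  0  1  1  1  1  1  1  1
  row 2: 0  0  1  2  2  2  2  2  2  2
  row 3: 0  1  2  3  3  3  3  3  3  3
  row 4: 0  1  2  3  3  3  4  4  4  4
  row 5: 0  1  2  3  3  3  4  4  4  5
  row 6: 1  2  3  4  4  4  5  5  5  6
  row 7: 1  2  3  4  4  4  5  5  6  7
  row 8: 1  2  3  4  4  4  5  6  7  8
  row 9: 1  2  3  4  4  5  6  7  8  9
  row 10: 1  2  3  4  5  6  7  8  9  10

so w = (4, 3, 2, 7, 10, 1, 9, 8, 6, 5).

Fulton essential set (8 of the 20 Rothe cells):

[(1, 3, 0), (2, 2, 0), (5, 1, 0), (5, 6, 3), (5, 9, 4), (7, 8, 5), (8, 6, 4), (9, 5, 4)]
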